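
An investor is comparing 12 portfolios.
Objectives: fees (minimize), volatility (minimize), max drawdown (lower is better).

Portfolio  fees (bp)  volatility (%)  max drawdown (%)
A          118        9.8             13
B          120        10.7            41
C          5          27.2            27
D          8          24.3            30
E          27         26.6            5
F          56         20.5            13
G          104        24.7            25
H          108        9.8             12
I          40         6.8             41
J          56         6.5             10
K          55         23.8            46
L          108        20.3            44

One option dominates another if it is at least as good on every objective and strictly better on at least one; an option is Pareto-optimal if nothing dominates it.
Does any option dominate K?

Yes

I vs K: fees 40≤55, volatility 6.8≤23.8, max drawdown 41≤46 — I is at least as good on every objective and strictly better on at least one, so I dominates K.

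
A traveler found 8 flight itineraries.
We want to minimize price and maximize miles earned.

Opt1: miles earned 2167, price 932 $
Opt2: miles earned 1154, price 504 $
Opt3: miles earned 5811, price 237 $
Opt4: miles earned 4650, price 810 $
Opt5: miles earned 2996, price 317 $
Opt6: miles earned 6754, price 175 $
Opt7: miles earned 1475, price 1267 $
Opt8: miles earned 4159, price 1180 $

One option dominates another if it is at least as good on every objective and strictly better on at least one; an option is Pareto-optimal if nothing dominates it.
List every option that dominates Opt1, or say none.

Opt3, Opt4, Opt5, Opt6

Opt3: miles earned 5811≥2167, price 237≤932 — dominates Opt1.
Opt4: miles earned 4650≥2167, price 810≤932 — dominates Opt1.
Opt5: miles earned 2996≥2167, price 317≤932 — dominates Opt1.
Opt6: miles earned 6754≥2167, price 175≤932 — dominates Opt1.
Others (Opt2, Opt7, Opt8) are each worse than Opt1 on at least one objective.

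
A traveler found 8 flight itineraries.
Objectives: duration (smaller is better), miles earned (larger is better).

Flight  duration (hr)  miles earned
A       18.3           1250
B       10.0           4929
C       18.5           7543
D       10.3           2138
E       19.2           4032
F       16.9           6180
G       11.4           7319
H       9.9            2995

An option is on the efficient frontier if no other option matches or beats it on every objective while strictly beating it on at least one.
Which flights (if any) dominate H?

A: worse on duration (18.3 vs 9.9).
B: worse on duration (10.0 vs 9.9).
C: worse on duration (18.5 vs 9.9).
D: worse on duration (10.3 vs 9.9).
E: worse on duration (19.2 vs 9.9).
F: worse on duration (16.9 vs 9.9).
G: worse on duration (11.4 vs 9.9).
No option dominates H.

none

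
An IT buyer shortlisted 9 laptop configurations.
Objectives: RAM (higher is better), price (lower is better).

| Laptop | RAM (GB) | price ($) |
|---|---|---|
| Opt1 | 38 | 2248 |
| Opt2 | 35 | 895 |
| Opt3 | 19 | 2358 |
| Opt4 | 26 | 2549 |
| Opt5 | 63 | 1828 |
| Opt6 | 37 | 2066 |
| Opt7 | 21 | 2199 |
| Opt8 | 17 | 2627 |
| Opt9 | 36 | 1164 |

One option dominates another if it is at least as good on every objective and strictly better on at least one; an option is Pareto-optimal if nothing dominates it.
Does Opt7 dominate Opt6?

Opt7 vs Opt6: Opt7 is worse on RAM (21 vs 37), so it does not dominate Opt6.

No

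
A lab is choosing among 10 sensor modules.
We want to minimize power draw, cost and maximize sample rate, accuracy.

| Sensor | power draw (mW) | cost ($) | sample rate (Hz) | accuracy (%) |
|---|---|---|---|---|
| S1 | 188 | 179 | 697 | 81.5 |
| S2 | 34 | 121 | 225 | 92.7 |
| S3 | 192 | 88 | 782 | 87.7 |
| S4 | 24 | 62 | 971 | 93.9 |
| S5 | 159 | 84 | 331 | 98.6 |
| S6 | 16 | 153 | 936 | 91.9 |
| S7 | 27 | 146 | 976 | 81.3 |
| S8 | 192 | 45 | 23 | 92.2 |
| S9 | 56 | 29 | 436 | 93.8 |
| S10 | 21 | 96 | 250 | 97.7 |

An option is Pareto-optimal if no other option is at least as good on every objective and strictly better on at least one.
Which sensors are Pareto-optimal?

S1: dominated by S4 (power draw 24≤188, cost 62≤179, sample rate 971≥697, accuracy 93.9≥81.5).
S2: dominated by S4 (power draw 24≤34, cost 62≤121, sample rate 971≥225, accuracy 93.9≥92.7).
S3: dominated by S4 (power draw 24≤192, cost 62≤88, sample rate 971≥782, accuracy 93.9≥87.7).
S4: not dominated.
S5: not dominated (best accuracy).
S6: not dominated (best power draw).
S7: not dominated (best sample rate).
S8: dominated by S9 (power draw 56≤192, cost 29≤45, sample rate 436≥23, accuracy 93.8≥92.2).
S9: not dominated (best cost).
S10: not dominated.

S4, S5, S6, S7, S9, S10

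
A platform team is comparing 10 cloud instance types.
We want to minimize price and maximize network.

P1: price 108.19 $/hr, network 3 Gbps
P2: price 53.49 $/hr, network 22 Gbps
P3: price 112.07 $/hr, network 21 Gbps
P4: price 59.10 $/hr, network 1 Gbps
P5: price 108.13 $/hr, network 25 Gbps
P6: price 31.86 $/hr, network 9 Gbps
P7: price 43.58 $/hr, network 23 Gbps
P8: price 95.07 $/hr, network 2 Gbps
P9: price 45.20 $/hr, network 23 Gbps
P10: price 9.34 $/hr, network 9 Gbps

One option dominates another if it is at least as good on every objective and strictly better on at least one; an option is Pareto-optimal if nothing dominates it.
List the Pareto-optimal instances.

P5, P7, P10

P1: dominated by P2 (price 53.49≤108.19, network 22≥3).
P2: dominated by P7 (price 43.58≤53.49, network 23≥22).
P3: dominated by P2 (price 53.49≤112.07, network 22≥21).
P4: dominated by P2 (price 53.49≤59.10, network 22≥1).
P5: not dominated (best network).
P6: dominated by P10 (price 9.34≤31.86, network 9≥9).
P7: not dominated.
P8: dominated by P2 (price 53.49≤95.07, network 22≥2).
P9: dominated by P7 (price 43.58≤45.20, network 23≥23).
P10: not dominated (best price).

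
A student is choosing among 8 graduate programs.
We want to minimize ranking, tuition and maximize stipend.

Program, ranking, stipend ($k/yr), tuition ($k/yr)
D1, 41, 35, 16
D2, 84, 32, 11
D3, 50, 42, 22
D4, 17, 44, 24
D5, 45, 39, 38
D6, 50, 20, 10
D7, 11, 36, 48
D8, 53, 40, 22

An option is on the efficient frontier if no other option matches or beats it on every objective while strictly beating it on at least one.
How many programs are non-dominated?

6

D1: not dominated.
D2: not dominated.
D3: not dominated.
D4: not dominated (best stipend).
D5: dominated by D4 (ranking 17≤45, stipend 44≥39, tuition 24≤38).
D6: not dominated (best tuition).
D7: not dominated (best ranking).
D8: dominated by D3 (ranking 50≤53, stipend 42≥40, tuition 22≤22).
Pareto-optimal: D1, D2, D3, D4, D6, D7 → 6.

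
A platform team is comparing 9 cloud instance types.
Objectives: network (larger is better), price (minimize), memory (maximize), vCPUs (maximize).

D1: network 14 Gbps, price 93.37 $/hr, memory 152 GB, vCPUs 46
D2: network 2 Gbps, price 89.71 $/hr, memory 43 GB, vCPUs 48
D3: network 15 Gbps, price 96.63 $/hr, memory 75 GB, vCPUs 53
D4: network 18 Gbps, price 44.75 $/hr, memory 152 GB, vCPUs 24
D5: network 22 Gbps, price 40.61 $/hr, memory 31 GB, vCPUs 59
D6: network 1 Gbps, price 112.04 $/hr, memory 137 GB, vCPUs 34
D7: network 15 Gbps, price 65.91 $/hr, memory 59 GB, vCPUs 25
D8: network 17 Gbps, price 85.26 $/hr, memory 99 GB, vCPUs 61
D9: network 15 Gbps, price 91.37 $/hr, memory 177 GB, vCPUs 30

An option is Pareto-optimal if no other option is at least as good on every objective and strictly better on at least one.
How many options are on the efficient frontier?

D1: not dominated.
D2: dominated by D8 (network 17≥2, price 85.26≤89.71, memory 99≥43, vCPUs 61≥48).
D3: dominated by D8 (network 17≥15, price 85.26≤96.63, memory 99≥75, vCPUs 61≥53).
D4: not dominated.
D5: not dominated (best network).
D6: dominated by D1 (network 14≥1, price 93.37≤112.04, memory 152≥137, vCPUs 46≥34).
D7: not dominated.
D8: not dominated (best vCPUs).
D9: not dominated (best memory).
Pareto-optimal: D1, D4, D5, D7, D8, D9 → 6.

6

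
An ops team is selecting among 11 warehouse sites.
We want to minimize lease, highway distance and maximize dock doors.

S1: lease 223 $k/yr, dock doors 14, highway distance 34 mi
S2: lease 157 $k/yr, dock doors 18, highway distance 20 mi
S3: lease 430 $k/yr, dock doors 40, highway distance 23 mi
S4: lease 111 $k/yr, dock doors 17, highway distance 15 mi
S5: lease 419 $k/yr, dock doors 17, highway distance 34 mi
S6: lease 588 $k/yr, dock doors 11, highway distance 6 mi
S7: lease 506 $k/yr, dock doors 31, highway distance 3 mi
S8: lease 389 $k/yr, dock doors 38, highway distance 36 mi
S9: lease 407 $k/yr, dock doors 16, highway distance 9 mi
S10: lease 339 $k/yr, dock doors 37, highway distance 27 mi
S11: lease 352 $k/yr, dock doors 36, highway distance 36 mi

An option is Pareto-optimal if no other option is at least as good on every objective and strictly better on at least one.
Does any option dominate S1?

Yes

S2 vs S1: lease 157≤223, dock doors 18≥14, highway distance 20≤34 — S2 is at least as good on every objective and strictly better on at least one, so S2 dominates S1.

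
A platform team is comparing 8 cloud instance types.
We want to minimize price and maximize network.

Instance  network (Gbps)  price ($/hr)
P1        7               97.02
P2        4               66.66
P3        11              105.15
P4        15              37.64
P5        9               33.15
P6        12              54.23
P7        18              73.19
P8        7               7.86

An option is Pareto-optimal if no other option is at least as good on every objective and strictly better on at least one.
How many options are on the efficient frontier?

4

P1: dominated by P4 (network 15≥7, price 37.64≤97.02).
P2: dominated by P4 (network 15≥4, price 37.64≤66.66).
P3: dominated by P4 (network 15≥11, price 37.64≤105.15).
P4: not dominated.
P5: not dominated.
P6: dominated by P4 (network 15≥12, price 37.64≤54.23).
P7: not dominated (best network).
P8: not dominated (best price).
Pareto-optimal: P4, P5, P7, P8 → 4.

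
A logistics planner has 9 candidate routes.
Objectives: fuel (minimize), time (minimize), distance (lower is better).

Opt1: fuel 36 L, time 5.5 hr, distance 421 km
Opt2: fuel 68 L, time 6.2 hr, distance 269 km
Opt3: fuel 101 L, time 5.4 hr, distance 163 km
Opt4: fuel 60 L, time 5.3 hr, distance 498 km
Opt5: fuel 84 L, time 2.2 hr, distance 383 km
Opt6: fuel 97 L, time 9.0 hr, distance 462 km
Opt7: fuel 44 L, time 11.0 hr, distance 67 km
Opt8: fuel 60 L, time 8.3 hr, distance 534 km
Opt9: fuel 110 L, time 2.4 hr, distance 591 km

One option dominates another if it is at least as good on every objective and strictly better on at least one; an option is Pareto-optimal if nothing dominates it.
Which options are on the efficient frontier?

Opt1: not dominated (best fuel).
Opt2: not dominated.
Opt3: not dominated.
Opt4: not dominated.
Opt5: not dominated (best time).
Opt6: dominated by Opt1 (fuel 36≤97, time 5.5≤9.0, distance 421≤462).
Opt7: not dominated (best distance).
Opt8: dominated by Opt1 (fuel 36≤60, time 5.5≤8.3, distance 421≤534).
Opt9: dominated by Opt5 (fuel 84≤110, time 2.2≤2.4, distance 383≤591).

Opt1, Opt2, Opt3, Opt4, Opt5, Opt7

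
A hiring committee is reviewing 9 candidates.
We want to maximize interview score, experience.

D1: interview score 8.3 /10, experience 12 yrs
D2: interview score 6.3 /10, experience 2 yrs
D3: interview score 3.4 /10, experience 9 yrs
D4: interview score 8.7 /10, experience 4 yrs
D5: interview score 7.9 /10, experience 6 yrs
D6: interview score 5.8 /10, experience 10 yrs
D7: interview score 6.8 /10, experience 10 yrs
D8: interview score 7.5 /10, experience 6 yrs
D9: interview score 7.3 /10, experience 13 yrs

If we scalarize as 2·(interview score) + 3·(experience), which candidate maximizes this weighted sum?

D9

D1: 2·8.3 + 3·12 = 52.6
D2: 2·6.3 + 3·2 = 18.6
D3: 2·3.4 + 3·9 = 33.8
D4: 2·8.7 + 3·4 = 29.4
D5: 2·7.9 + 3·6 = 33.8
D6: 2·5.8 + 3·10 = 41.6
D7: 2·6.8 + 3·10 = 43.6
D8: 2·7.5 + 3·6 = 33.0
D9: 2·7.3 + 3·13 = 53.6
Highest: D9 at 53.6.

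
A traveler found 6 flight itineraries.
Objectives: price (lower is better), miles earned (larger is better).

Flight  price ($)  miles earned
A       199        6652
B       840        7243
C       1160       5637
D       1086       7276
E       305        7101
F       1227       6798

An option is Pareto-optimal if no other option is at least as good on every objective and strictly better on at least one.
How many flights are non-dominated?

A: not dominated (best price).
B: not dominated.
C: dominated by A (price 199≤1160, miles earned 6652≥5637).
D: not dominated (best miles earned).
E: not dominated.
F: dominated by B (price 840≤1227, miles earned 7243≥6798).
Pareto-optimal: A, B, D, E → 4.

4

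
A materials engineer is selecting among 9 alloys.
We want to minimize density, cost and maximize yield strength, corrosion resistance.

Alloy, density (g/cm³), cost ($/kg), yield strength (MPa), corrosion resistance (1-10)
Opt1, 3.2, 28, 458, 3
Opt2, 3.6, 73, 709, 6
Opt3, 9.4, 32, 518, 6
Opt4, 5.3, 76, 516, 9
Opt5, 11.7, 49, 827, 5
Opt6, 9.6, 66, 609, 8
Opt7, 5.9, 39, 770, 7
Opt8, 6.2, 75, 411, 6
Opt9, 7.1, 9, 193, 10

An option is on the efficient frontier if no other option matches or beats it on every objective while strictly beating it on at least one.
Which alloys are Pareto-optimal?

Opt1, Opt2, Opt3, Opt4, Opt5, Opt6, Opt7, Opt9

Opt1: not dominated (best density).
Opt2: not dominated.
Opt3: not dominated.
Opt4: not dominated.
Opt5: not dominated (best yield strength).
Opt6: not dominated.
Opt7: not dominated.
Opt8: dominated by Opt2 (density 3.6≤6.2, cost 73≤75, yield strength 709≥411, corrosion resistance 6≥6).
Opt9: not dominated (best cost).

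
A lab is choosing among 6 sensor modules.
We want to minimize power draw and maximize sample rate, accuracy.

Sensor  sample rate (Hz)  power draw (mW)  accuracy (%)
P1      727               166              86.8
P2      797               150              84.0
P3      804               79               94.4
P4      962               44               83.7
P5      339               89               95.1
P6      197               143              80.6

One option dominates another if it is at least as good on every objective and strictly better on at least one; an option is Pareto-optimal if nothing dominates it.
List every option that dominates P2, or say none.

P3

P3: sample rate 804≥797, power draw 79≤150, accuracy 94.4≥84.0 — dominates P2.
Others (P1, P4, P5, P6) are each worse than P2 on at least one objective.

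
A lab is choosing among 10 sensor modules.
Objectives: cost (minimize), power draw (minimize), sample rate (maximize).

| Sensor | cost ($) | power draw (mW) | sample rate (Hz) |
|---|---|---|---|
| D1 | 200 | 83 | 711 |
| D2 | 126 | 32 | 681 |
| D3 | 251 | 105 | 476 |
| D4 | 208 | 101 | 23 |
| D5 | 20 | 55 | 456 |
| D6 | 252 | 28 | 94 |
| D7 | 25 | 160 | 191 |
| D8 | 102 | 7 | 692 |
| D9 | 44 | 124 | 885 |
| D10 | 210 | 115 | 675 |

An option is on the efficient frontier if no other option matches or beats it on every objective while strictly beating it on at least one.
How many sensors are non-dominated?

D1: not dominated.
D2: dominated by D8 (cost 102≤126, power draw 7≤32, sample rate 692≥681).
D3: dominated by D1 (cost 200≤251, power draw 83≤105, sample rate 711≥476).
D4: dominated by D1 (cost 200≤208, power draw 83≤101, sample rate 711≥23).
D5: not dominated (best cost).
D6: dominated by D8 (cost 102≤252, power draw 7≤28, sample rate 692≥94).
D7: dominated by D5 (cost 20≤25, power draw 55≤160, sample rate 456≥191).
D8: not dominated (best power draw).
D9: not dominated (best sample rate).
D10: dominated by D1 (cost 200≤210, power draw 83≤115, sample rate 711≥675).
Pareto-optimal: D1, D5, D8, D9 → 4.

4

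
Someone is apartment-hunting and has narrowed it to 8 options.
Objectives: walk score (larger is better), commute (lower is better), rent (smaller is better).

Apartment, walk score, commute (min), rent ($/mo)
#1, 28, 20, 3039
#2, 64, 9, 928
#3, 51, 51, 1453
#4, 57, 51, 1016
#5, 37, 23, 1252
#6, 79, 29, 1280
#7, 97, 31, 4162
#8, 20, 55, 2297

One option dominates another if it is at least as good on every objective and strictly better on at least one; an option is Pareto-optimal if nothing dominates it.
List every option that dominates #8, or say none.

#2, #3, #4, #5, #6

#2: walk score 64≥20, commute 9≤55, rent 928≤2297 — dominates #8.
#3: walk score 51≥20, commute 51≤55, rent 1453≤2297 — dominates #8.
#4: walk score 57≥20, commute 51≤55, rent 1016≤2297 — dominates #8.
#5: walk score 37≥20, commute 23≤55, rent 1252≤2297 — dominates #8.
#6: walk score 79≥20, commute 29≤55, rent 1280≤2297 — dominates #8.
Others (#1, #7) are each worse than #8 on at least one objective.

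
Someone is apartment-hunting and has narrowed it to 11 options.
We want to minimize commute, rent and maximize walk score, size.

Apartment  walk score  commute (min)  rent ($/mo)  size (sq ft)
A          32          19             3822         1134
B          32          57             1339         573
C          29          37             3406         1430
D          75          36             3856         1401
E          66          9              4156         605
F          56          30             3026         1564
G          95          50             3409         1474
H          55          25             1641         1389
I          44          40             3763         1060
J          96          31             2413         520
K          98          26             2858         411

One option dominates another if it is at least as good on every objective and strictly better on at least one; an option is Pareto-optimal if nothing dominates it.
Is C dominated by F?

F vs C: walk score 56≥29, commute 30≤37, rent 3026≤3406, size 1564≥1430 — F is at least as good on every objective with at least one strict improvement.

Yes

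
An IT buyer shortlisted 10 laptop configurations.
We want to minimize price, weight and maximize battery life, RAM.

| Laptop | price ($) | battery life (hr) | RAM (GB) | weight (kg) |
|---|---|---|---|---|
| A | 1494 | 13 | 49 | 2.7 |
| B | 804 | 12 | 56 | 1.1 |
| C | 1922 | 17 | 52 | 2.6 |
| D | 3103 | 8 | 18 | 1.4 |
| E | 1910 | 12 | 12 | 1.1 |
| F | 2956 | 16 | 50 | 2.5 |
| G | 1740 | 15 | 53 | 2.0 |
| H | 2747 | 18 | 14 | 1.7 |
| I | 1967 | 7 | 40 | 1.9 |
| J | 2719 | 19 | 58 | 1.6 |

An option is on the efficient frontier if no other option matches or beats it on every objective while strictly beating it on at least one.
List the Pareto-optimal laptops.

A: not dominated.
B: not dominated (best price).
C: not dominated.
D: dominated by B (price 804≤3103, battery life 12≥8, RAM 56≥18, weight 1.1≤1.4).
E: dominated by B (price 804≤1910, battery life 12≥12, RAM 56≥12, weight 1.1≤1.1).
F: dominated by J (price 2719≤2956, battery life 19≥16, RAM 58≥50, weight 1.6≤2.5).
G: not dominated.
H: dominated by J (price 2719≤2747, battery life 19≥18, RAM 58≥14, weight 1.6≤1.7).
I: dominated by B (price 804≤1967, battery life 12≥7, RAM 56≥40, weight 1.1≤1.9).
J: not dominated (best battery life).

A, B, C, G, J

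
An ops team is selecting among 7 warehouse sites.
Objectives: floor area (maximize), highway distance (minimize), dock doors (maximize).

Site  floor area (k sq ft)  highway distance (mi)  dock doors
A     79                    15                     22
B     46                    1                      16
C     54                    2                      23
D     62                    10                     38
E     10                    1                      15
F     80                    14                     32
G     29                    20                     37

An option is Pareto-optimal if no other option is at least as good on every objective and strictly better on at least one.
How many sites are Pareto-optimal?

A: dominated by F (floor area 80≥79, highway distance 14≤15, dock doors 32≥22).
B: not dominated.
C: not dominated.
D: not dominated (best dock doors).
E: dominated by B (floor area 46≥10, highway distance 1≤1, dock doors 16≥15).
F: not dominated (best floor area).
G: dominated by D (floor area 62≥29, highway distance 10≤20, dock doors 38≥37).
Pareto-optimal: B, C, D, F → 4.

4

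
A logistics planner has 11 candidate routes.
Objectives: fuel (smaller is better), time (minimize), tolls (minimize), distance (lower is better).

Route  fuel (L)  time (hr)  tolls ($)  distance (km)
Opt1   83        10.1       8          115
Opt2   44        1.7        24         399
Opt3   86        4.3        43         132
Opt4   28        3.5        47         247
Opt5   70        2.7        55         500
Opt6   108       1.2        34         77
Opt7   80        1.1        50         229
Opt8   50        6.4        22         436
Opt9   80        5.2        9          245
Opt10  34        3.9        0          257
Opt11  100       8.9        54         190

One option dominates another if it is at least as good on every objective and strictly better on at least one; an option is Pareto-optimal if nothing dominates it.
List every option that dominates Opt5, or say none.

Opt2: fuel 44≤70, time 1.7≤2.7, tolls 24≤55, distance 399≤500 — dominates Opt5.
Others (Opt1, Opt3, Opt4, Opt6, Opt7, Opt8, Opt9, Opt10, Opt11) are each worse than Opt5 on at least one objective.

Opt2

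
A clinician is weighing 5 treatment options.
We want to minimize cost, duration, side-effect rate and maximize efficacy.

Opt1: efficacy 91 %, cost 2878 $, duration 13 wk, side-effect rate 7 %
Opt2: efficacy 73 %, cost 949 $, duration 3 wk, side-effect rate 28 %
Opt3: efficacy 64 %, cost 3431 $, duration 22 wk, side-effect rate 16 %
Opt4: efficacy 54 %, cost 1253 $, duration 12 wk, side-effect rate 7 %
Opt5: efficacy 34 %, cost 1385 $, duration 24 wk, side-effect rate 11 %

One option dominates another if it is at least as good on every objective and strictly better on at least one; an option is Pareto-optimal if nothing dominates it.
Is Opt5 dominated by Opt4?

Opt4 vs Opt5: efficacy 54≥34, cost 1253≤1385, duration 12≤24, side-effect rate 7≤11 — Opt4 is at least as good on every objective with at least one strict improvement.

Yes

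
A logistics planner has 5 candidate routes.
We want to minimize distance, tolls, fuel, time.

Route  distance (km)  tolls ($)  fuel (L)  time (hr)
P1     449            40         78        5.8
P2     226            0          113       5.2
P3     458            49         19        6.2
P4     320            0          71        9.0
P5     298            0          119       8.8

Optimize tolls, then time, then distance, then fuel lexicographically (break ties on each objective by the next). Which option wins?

First minimize tolls: best is 0, kept {P2, P4, P5}.
Then minimize time: best is 5.2, kept {P2}.

P2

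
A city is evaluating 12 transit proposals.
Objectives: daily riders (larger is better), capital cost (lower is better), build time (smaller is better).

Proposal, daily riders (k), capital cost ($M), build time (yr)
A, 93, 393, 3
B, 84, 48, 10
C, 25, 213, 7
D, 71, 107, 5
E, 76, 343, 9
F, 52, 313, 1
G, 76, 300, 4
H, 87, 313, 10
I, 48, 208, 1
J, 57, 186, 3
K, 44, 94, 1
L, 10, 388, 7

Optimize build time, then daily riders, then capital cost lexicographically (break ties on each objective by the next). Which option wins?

First minimize build time: best is 1, kept {F, I, K}.
Then maximize daily riders: best is 52, kept {F}.

F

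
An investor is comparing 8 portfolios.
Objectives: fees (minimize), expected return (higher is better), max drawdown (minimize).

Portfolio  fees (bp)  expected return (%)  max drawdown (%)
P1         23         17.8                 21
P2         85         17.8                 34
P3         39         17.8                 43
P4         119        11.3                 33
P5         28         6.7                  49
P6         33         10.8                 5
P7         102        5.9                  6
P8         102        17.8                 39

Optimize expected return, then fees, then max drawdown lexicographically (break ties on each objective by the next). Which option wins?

P1

First maximize expected return: best is 17.8, kept {P1, P2, P3, P8}.
Then minimize fees: best is 23, kept {P1}.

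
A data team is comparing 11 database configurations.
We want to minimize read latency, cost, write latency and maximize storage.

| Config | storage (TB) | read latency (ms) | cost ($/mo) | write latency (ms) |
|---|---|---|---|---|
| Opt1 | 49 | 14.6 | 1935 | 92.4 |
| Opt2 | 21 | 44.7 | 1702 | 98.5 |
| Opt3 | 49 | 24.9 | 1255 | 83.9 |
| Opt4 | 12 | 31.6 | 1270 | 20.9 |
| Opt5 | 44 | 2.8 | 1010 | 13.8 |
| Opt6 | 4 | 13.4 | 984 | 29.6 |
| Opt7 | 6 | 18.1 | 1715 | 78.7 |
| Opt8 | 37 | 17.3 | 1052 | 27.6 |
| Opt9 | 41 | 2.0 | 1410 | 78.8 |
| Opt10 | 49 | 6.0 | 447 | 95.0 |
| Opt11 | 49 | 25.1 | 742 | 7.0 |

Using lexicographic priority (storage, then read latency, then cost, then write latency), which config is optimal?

Opt10

First maximize storage: best is 49, kept {Opt1, Opt3, Opt10, Opt11}.
Then minimize read latency: best is 6.0, kept {Opt10}.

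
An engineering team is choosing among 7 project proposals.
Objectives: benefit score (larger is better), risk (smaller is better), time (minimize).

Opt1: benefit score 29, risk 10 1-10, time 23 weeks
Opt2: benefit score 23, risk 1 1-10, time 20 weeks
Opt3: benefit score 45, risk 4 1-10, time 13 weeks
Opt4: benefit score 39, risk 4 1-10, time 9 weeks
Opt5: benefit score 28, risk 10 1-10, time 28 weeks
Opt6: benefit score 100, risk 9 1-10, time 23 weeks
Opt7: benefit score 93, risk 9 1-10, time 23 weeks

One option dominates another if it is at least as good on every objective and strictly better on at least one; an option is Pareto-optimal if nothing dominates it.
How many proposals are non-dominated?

Opt1: dominated by Opt3 (benefit score 45≥29, risk 4≤10, time 13≤23).
Opt2: not dominated (best risk).
Opt3: not dominated.
Opt4: not dominated (best time).
Opt5: dominated by Opt1 (benefit score 29≥28, risk 10≤10, time 23≤28).
Opt6: not dominated (best benefit score).
Opt7: dominated by Opt6 (benefit score 100≥93, risk 9≤9, time 23≤23).
Pareto-optimal: Opt2, Opt3, Opt4, Opt6 → 4.

4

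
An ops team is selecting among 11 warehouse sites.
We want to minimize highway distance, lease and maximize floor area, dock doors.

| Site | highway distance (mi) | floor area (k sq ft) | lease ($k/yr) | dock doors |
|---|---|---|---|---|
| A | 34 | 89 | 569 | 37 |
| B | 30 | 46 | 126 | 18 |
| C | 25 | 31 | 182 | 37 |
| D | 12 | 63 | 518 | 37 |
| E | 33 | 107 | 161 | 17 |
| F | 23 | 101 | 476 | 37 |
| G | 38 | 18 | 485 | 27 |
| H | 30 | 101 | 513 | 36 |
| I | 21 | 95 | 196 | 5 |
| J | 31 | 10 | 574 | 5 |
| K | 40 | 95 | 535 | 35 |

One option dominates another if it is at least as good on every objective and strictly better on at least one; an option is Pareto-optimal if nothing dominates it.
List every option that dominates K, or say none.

F, H

F: highway distance 23≤40, floor area 101≥95, lease 476≤535, dock doors 37≥35 — dominates K.
H: highway distance 30≤40, floor area 101≥95, lease 513≤535, dock doors 36≥35 — dominates K.
Others (A, B, C, D, E, G, I, J) are each worse than K on at least one objective.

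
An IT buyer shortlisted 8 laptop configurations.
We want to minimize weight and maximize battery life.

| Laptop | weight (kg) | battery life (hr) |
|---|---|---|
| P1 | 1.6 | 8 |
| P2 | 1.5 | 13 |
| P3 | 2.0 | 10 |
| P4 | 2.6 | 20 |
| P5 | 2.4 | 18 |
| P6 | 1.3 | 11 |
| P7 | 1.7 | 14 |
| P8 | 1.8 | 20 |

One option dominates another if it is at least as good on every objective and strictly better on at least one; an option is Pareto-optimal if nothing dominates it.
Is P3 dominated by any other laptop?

P2 vs P3: weight 1.5≤2.0, battery life 13≥10 — P2 is at least as good on every objective and strictly better on at least one, so P2 dominates P3.

Yes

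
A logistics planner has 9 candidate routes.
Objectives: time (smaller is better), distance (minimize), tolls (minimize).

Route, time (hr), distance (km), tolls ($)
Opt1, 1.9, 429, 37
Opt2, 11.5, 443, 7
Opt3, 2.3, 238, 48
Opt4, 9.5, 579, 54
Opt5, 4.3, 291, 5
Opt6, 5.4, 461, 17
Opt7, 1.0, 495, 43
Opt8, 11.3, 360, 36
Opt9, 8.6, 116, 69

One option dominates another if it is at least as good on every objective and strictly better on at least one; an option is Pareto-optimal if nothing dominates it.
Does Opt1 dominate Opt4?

Opt1 vs Opt4: time 1.9≤9.5, distance 429≤579, tolls 37≤54 — Opt1 is at least as good on every objective with at least one strict improvement.

Yes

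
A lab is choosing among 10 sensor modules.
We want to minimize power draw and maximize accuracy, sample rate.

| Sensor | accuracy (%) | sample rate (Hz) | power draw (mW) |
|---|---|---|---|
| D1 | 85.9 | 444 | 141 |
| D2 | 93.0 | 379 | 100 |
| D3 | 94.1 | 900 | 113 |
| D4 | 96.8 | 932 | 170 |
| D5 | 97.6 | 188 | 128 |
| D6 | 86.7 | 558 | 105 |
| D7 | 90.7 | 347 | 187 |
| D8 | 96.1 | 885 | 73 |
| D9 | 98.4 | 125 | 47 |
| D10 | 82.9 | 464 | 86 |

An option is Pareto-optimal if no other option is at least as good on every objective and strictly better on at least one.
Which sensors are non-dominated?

D3, D4, D5, D8, D9

D1: dominated by D3 (accuracy 94.1≥85.9, sample rate 900≥444, power draw 113≤141).
D2: dominated by D8 (accuracy 96.1≥93.0, sample rate 885≥379, power draw 73≤100).
D3: not dominated.
D4: not dominated (best sample rate).
D5: not dominated.
D6: dominated by D8 (accuracy 96.1≥86.7, sample rate 885≥558, power draw 73≤105).
D7: dominated by D2 (accuracy 93.0≥90.7, sample rate 379≥347, power draw 100≤187).
D8: not dominated.
D9: not dominated (best accuracy).
D10: dominated by D8 (accuracy 96.1≥82.9, sample rate 885≥464, power draw 73≤86).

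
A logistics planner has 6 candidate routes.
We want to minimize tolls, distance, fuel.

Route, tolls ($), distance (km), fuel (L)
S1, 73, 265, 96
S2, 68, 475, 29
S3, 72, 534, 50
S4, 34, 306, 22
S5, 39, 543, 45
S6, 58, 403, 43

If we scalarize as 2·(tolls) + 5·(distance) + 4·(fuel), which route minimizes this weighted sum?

S4

S1: 2·73 + 5·265 + 4·96 = 1855
S2: 2·68 + 5·475 + 4·29 = 2627
S3: 2·72 + 5·534 + 4·50 = 3014
S4: 2·34 + 5·306 + 4·22 = 1686
S5: 2·39 + 5·543 + 4·45 = 2973
S6: 2·58 + 5·403 + 4·43 = 2303
Lowest: S4 at 1686.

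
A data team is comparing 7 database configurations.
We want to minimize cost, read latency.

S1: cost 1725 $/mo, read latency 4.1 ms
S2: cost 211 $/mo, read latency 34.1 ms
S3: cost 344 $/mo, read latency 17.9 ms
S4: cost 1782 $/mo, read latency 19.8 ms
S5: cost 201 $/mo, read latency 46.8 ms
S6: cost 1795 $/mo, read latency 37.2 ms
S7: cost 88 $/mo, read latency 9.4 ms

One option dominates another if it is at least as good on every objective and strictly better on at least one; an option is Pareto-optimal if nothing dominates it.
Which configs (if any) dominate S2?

S7: cost 88≤211, read latency 9.4≤34.1 — dominates S2.
Others (S1, S3, S4, S5, S6) are each worse than S2 on at least one objective.

S7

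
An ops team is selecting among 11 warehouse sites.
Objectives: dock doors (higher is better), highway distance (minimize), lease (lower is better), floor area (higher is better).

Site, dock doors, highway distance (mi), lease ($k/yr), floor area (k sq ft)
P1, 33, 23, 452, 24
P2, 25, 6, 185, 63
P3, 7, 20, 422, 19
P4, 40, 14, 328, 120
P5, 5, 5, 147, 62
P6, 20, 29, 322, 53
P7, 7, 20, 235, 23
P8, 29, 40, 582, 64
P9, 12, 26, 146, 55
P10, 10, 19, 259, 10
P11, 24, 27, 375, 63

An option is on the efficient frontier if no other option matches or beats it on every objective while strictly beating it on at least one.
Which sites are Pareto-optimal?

P2, P4, P5, P9

P1: dominated by P4 (dock doors 40≥33, highway distance 14≤23, lease 328≤452, floor area 120≥24).
P2: not dominated.
P3: dominated by P2 (dock doors 25≥7, highway distance 6≤20, lease 185≤422, floor area 63≥19).
P4: not dominated (best dock doors).
P5: not dominated (best highway distance).
P6: dominated by P2 (dock doors 25≥20, highway distance 6≤29, lease 185≤322, floor area 63≥53).
P7: dominated by P2 (dock doors 25≥7, highway distance 6≤20, lease 185≤235, floor area 63≥23).
P8: dominated by P4 (dock doors 40≥29, highway distance 14≤40, lease 328≤582, floor area 120≥64).
P9: not dominated (best lease).
P10: dominated by P2 (dock doors 25≥10, highway distance 6≤19, lease 185≤259, floor area 63≥10).
P11: dominated by P2 (dock doors 25≥24, highway distance 6≤27, lease 185≤375, floor area 63≥63).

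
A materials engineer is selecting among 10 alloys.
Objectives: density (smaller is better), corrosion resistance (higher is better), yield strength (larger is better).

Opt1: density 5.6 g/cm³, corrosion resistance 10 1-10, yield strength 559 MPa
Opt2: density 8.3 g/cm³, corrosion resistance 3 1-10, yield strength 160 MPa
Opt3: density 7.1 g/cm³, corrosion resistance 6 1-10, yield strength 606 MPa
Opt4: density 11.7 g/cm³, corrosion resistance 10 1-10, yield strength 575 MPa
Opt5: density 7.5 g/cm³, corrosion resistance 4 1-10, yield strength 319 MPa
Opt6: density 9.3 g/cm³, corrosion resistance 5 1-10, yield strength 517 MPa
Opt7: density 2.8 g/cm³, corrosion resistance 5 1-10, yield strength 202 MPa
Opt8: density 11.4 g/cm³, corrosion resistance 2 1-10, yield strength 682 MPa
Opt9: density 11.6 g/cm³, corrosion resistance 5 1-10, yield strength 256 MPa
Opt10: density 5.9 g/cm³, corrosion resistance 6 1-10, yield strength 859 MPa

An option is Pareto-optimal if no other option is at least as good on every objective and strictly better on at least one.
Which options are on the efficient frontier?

Opt1, Opt4, Opt7, Opt10

Opt1: not dominated.
Opt2: dominated by Opt1 (density 5.6≤8.3, corrosion resistance 10≥3, yield strength 559≥160).
Opt3: dominated by Opt10 (density 5.9≤7.1, corrosion resistance 6≥6, yield strength 859≥606).
Opt4: not dominated.
Opt5: dominated by Opt1 (density 5.6≤7.5, corrosion resistance 10≥4, yield strength 559≥319).
Opt6: dominated by Opt1 (density 5.6≤9.3, corrosion resistance 10≥5, yield strength 559≥517).
Opt7: not dominated (best density).
Opt8: dominated by Opt10 (density 5.9≤11.4, corrosion resistance 6≥2, yield strength 859≥682).
Opt9: dominated by Opt1 (density 5.6≤11.6, corrosion resistance 10≥5, yield strength 559≥256).
Opt10: not dominated (best yield strength).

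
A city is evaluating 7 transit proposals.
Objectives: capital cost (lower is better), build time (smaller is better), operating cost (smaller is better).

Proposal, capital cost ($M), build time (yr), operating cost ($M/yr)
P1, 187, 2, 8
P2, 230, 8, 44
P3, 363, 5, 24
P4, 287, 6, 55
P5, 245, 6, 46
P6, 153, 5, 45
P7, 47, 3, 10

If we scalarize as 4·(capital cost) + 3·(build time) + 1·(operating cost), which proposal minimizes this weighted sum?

P1: 4·187 + 3·2 + 1·8 = 762
P2: 4·230 + 3·8 + 1·44 = 988
P3: 4·363 + 3·5 + 1·24 = 1491
P4: 4·287 + 3·6 + 1·55 = 1221
P5: 4·245 + 3·6 + 1·46 = 1044
P6: 4·153 + 3·5 + 1·45 = 672
P7: 4·47 + 3·3 + 1·10 = 207
Lowest: P7 at 207.

P7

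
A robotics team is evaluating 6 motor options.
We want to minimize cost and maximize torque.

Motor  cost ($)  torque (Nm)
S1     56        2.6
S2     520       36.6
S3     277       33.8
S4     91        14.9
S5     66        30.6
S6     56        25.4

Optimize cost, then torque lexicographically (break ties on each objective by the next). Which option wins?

First minimize cost: best is 56, kept {S1, S6}.
Then maximize torque: best is 25.4, kept {S6}.

S6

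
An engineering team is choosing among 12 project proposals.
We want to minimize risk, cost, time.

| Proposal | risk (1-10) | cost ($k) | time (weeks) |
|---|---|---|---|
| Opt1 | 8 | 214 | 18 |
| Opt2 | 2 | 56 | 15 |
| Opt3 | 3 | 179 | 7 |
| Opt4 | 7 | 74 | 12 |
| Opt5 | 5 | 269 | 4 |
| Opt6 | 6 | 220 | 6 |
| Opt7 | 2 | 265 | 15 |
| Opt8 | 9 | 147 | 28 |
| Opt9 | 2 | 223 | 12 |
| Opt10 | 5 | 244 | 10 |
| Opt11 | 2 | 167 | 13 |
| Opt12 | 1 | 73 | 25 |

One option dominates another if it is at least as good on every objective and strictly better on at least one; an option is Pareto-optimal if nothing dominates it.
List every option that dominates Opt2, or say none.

Opt1: worse on risk (8 vs 2).
Opt3: worse on risk (3 vs 2).
Opt4: worse on risk (7 vs 2).
Opt5: worse on risk (5 vs 2).
Opt6: worse on risk (6 vs 2).
Opt7: worse on cost (265 vs 56).
Opt8: worse on risk (9 vs 2).
Opt9: worse on cost (223 vs 56).
Opt10: worse on risk (5 vs 2).
Opt11: worse on cost (167 vs 56).
Opt12: worse on cost (73 vs 56).
No option dominates Opt2.

none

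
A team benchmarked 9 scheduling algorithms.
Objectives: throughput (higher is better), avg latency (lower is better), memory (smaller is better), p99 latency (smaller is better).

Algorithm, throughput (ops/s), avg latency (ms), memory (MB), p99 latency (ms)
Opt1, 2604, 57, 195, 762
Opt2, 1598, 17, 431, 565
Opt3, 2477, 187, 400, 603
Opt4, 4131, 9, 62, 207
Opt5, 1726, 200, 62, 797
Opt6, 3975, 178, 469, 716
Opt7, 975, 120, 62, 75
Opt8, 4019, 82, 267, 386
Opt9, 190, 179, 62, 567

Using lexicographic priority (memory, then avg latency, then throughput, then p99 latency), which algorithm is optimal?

Opt4

First minimize memory: best is 62, kept {Opt4, Opt5, Opt7, Opt9}.
Then minimize avg latency: best is 9, kept {Opt4}.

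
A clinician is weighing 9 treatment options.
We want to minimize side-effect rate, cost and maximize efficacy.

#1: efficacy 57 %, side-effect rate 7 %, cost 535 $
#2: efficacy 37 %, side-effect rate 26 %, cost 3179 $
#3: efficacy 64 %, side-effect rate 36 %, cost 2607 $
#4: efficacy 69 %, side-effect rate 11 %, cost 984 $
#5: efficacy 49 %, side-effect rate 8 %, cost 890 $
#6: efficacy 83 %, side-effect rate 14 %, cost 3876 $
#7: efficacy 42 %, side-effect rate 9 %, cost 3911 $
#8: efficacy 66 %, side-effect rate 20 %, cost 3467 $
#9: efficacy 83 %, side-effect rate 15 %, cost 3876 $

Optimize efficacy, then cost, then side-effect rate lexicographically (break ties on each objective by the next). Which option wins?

First maximize efficacy: best is 83, kept {#6, #9}.
Then minimize cost: best is 3876, kept {#6, #9}.
Then minimize side-effect rate: best is 14, kept {#6}.

#6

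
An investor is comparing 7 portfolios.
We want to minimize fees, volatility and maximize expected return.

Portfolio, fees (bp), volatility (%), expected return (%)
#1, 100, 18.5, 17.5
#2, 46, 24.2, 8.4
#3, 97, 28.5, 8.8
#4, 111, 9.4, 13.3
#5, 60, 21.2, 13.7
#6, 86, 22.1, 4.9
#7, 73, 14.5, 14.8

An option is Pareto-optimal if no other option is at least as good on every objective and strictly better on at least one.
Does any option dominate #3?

#5 vs #3: fees 60≤97, volatility 21.2≤28.5, expected return 13.7≥8.8 — #5 is at least as good on every objective and strictly better on at least one, so #5 dominates #3.

Yes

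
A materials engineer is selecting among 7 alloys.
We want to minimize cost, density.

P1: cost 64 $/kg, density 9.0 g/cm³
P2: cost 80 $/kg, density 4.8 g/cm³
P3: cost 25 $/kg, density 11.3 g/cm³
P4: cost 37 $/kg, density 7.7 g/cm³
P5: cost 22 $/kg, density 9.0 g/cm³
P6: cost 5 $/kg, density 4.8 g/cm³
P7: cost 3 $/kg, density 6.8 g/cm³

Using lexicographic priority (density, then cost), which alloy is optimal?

P6

First minimize density: best is 4.8, kept {P2, P6}.
Then minimize cost: best is 5, kept {P6}.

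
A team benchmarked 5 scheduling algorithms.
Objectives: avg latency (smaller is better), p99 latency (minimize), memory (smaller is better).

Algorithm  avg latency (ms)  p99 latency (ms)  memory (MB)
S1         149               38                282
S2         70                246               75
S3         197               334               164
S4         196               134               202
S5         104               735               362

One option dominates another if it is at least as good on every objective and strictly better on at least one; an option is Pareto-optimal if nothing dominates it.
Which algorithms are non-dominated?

S1: not dominated (best p99 latency).
S2: not dominated (best avg latency).
S3: dominated by S2 (avg latency 70≤197, p99 latency 246≤334, memory 75≤164).
S4: not dominated.
S5: dominated by S2 (avg latency 70≤104, p99 latency 246≤735, memory 75≤362).

S1, S2, S4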